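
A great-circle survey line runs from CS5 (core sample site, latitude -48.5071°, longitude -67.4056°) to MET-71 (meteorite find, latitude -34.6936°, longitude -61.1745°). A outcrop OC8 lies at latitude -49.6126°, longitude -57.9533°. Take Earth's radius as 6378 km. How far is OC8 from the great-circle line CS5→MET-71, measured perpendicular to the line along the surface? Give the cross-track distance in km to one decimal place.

694.5 km

δ₁₃ = central angle CS5→OC8 = 0.109734 rad  (haversine)
θ₁₃ = bearing CS5→OC8 = 103.671°,  θ₁₂ = bearing CS5→MET-71 = 20.784°
dₓₜ = R·arcsin(sin δ₁₃ · sin(θ₁₃ − θ₁₂)) = 6378·arcsin(0.10951·sin(82.887°)) = 694.473 km
|dₓₜ| = 694.473 km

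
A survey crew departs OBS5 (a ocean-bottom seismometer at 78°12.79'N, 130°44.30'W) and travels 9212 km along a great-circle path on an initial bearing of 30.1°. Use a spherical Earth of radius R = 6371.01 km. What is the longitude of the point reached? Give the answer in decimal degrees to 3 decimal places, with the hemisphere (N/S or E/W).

OBS5: φ = +78.21317°, λ = -130.73833°
δ = d/R = 9212/6371.01 = 1.445925 rad
φ₂ = arcsin(sin φ₁ cos δ + cos φ₁ sin δ cos θ)
   = arcsin(0.97891·0.12455 + 0.20427·0.99221·0.86515) = 17.29375°
λ₂ = λ₁ + atan2(sin θ sin δ cos φ₁, cos δ − sin φ₁ sin φ₂) = 17.85117°

17.851°E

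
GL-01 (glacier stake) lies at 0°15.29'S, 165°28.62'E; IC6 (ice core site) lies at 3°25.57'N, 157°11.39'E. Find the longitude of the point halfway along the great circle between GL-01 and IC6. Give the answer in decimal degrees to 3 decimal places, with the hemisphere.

161.337°E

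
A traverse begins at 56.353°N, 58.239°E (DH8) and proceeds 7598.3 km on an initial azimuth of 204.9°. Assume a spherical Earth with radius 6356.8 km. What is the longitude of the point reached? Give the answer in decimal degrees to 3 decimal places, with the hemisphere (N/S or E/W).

δ = d/R = 7598.3/6356.8 = 1.195303 rad
φ₂ = arcsin(sin φ₁ cos δ + cos φ₁ sin δ cos θ)
   = arcsin(0.83247·0.36673 + 0.55407·0.93033·-0.90704) = -9.33823°
λ₂ = λ₁ + atan2(sin θ sin δ cos φ₁, cos δ − sin φ₁ sin φ₂) = 34.85063°

34.851°E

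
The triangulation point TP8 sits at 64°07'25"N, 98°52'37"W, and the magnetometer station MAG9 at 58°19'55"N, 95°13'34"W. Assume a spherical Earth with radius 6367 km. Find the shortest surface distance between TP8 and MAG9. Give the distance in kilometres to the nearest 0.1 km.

672.3 km

TP8: φ = +64.12361°, λ = -98.87694°
MAG9: φ = +58.33194°, λ = -95.22611°
Δφ = -5.7917°,  Δλ = 3.6508°
a = sin²(Δφ/2) + cos φ₁ cos φ₂ sin²(Δλ/2) = 0.002785
c = 2·arcsin(√a) = 0.105591 rad = 6.0499°
d = R·c = 6367 × 0.105591 = 672.3 km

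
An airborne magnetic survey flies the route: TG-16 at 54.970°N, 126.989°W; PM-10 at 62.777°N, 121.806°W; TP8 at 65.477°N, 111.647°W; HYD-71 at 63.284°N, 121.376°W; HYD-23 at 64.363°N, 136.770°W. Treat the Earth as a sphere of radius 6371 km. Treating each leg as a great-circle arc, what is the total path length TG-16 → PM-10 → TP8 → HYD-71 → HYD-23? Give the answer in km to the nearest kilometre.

2783 km

TG-16→PM-10: c = 0.143946 rad, d = 917.08 km
PM-10→TP8: c = 0.090440 rad, d = 576.19 km
TP8→HYD-71: c = 0.082680 rad, d = 526.75 km
HYD-71→HYD-23: c = 0.119703 rad, d = 762.63 km
Total = 917.08 + 576.19 + 526.75 + 762.63 = 2782.65 km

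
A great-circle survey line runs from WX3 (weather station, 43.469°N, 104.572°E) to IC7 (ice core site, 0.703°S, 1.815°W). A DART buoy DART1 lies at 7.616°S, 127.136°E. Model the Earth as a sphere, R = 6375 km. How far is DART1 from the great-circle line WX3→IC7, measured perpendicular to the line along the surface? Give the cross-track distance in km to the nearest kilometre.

4433 km

δ₁₃ = central angle WX3→DART1 = 0.960510 rad  (haversine)
θ₁₃ = bearing WX3→DART1 = 152.347°,  θ₁₂ = bearing WX3→IC7 = 280.925°
dₓₜ = R·arcsin(sin δ₁₃ · sin(θ₁₃ − θ₁₂)) = 6375·arcsin(0.81948·sin(-128.578°)) = -4432.749 km
|dₓₜ| = 4432.749 km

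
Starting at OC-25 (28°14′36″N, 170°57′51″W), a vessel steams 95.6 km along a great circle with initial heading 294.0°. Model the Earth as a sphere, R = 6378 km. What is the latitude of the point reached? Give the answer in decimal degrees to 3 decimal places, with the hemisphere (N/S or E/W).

OC-25: φ = +28.24333°, λ = -170.96417°
δ = d/R = 95.6/6378 = 0.014989 rad
φ₂ = arcsin(sin φ₁ cos δ + cos φ₁ sin δ cos θ)
   = arcsin(0.47322·0.99989 + 0.88095·0.01499·0.40674) = 28.58974°
λ₂ = λ₁ + atan2(sin θ sin δ cos φ₁, cos δ − sin φ₁ sin φ₂) = -171.85768°

28.590°N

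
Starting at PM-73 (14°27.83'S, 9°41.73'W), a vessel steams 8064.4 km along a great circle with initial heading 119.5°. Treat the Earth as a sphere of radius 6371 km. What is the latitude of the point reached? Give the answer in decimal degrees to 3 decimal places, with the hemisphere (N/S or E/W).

PM-73: φ = -14.46383°, λ = -9.69550°
δ = d/R = 8064.4/6371 = 1.265798 rad
φ₂ = arcsin(sin φ₁ cos δ + cos φ₁ sin δ cos θ)
   = arcsin(-0.24977·0.30029 + 0.96831·0.95385·-0.49242) = -31.99286°
λ₂ = λ₁ + atan2(sin θ sin δ cos φ₁, cos δ − sin φ₁ sin φ₂) = 68.50297°

31.993°S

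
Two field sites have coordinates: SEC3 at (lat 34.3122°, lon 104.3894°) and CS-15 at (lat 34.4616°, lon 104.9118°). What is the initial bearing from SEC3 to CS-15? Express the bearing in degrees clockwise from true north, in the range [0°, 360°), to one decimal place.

Δλ = 0.5224°
y = sin Δλ · cos φ₂ = 0.007517
x = cos φ₁ sin φ₂ − sin φ₁ cos φ₂ cos Δλ = 0.002627
θ = atan2(y, x) = 70.7389° → 70.7389° (mod 360°)

70.7°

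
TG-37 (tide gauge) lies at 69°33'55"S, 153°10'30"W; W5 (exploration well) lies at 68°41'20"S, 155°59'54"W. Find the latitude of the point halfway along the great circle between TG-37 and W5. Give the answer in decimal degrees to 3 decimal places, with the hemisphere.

TG-37: φ = -69.56528°, λ = -153.17500°
W5: φ = -68.68889°, λ = -155.99833°
Bx = cos φ₂ cos Δλ = 0.362991,  By = cos φ₂ sin Δλ = -0.017901
φₘ = atan2(sin φ₁ + sin φ₂, √((cos φ₁ + Bx)² + By²)) = -69.13287°
λₘ = λ₁ + atan2(By, cos φ₁ + Bx) = -154.61499°

69.133°S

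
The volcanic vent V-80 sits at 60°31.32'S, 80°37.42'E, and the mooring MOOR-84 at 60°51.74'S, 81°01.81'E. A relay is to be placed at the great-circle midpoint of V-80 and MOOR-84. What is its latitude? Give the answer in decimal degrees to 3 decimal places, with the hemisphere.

60.692°S

V-80: φ = -60.52200°, λ = +80.62367°
MOOR-84: φ = -60.86233°, λ = +81.03017°
Bx = cos φ₂ cos Δλ = 0.486897,  By = cos φ₂ sin Δλ = 0.003454
φₘ = atan2(sin φ₁ + sin φ₂, √((cos φ₁ + Bx)² + By²)) = -60.69232°
λₘ = λ₁ + atan2(By, cos φ₁ + Bx) = 80.82584°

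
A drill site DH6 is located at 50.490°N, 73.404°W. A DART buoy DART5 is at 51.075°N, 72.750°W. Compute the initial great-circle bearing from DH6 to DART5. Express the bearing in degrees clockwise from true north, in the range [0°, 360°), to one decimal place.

Δλ = 0.6540°
y = sin Δλ · cos φ₂ = 0.007172
x = cos φ₁ sin φ₂ − sin φ₁ cos φ₂ cos Δλ = 0.010242
θ = atan2(y, x) = 35.0013° → 35.0013° (mod 360°)

35.0°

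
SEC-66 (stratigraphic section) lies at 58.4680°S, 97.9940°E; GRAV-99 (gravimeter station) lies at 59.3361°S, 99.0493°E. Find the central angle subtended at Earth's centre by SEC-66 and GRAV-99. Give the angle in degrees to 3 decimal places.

Δφ = -0.8681°,  Δλ = 1.0553°
a = sin²(Δφ/2) + cos φ₁ cos φ₂ sin²(Δλ/2) = 0.000080
c = 2·arcsin(√a) = 0.017890 rad = 1.0250°

1.025°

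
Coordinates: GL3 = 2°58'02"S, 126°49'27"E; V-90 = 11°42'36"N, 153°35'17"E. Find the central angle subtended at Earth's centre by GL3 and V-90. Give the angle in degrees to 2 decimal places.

30.39°

GL3: φ = -2.96722°, λ = +126.82417°
V-90: φ = +11.71000°, λ = +153.58806°
Δφ = 14.6772°,  Δλ = 26.7639°
a = sin²(Δφ/2) + cos φ₁ cos φ₂ sin²(Δλ/2) = 0.068696
c = 2·arcsin(√a) = 0.530392 rad = 30.3892°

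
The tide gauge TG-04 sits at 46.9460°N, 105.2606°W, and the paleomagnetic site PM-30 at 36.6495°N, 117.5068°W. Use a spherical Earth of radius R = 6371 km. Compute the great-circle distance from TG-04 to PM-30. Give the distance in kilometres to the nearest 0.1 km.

Δφ = -10.2965°,  Δλ = -12.2462°
a = sin²(Δφ/2) + cos φ₁ cos φ₂ sin²(Δλ/2) = 0.014284
c = 2·arcsin(√a) = 0.239601 rad = 13.7281°
d = R·c = 6371 × 0.239601 = 1526.5 km

1526.5 km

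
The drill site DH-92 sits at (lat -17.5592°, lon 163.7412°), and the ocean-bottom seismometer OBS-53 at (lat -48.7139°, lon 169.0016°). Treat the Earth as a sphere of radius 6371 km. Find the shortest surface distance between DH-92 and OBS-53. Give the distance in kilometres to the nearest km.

3497 km

Δφ = -31.1547°,  Δλ = 5.2604°
a = sin²(Δφ/2) + cos φ₁ cos φ₂ sin²(Δλ/2) = 0.073438
c = 2·arcsin(√a) = 0.548852 rad = 31.4469°
d = R·c = 6371 × 0.548852 = 3496.7 km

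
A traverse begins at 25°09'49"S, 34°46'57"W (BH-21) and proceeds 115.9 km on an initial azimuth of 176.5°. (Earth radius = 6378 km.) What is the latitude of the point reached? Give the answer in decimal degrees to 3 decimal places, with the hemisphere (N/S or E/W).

BH-21: φ = -25.16361°, λ = -34.78250°
δ = d/R = 115.9/6378 = 0.018172 rad
φ₂ = arcsin(sin φ₁ cos δ + cos φ₁ sin δ cos θ)
   = arcsin(-0.42520·0.99983 + 0.90510·0.01817·-0.99813) = -26.20282°
λ₂ = λ₁ + atan2(sin θ sin δ cos φ₁, cos δ − sin φ₁ sin φ₂) = -34.71166°

26.203°S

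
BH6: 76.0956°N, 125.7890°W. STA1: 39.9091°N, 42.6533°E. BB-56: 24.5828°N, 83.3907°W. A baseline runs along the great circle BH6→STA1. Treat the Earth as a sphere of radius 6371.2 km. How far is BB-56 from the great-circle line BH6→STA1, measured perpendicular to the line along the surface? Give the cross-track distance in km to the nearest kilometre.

4928 km

δ₁₃ = central angle BH6→BB-56 = 0.970132 rad  (haversine)
θ₁₃ = bearing BH6→BB-56 = 131.990°,  θ₁₂ = bearing BH6→STA1 = 9.866°
dₓₜ = R·arcsin(sin δ₁₃ · sin(θ₁₃ − θ₁₂)) = 6371.2·arcsin(0.82496·sin(122.124°)) = 4928.281 km
|dₓₜ| = 4928.281 km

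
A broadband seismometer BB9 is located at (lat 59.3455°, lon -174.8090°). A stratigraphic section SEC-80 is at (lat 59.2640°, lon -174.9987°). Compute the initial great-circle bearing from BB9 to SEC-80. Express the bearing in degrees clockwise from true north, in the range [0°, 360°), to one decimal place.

230.0°

Δλ = -0.1897°
y = sin Δλ · cos φ₂ = -0.001692
x = cos φ₁ sin φ₂ − sin φ₁ cos φ₂ cos Δλ = -0.001420
θ = atan2(y, x) = -130.0032° → 229.9968° (mod 360°)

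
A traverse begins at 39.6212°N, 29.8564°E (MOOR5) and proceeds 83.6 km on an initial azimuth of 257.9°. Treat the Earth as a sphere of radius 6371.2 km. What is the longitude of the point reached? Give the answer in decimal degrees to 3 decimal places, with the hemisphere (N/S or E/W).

28.904°E

δ = d/R = 83.6/6371.2 = 0.013122 rad
φ₂ = arcsin(sin φ₁ cos δ + cos φ₁ sin δ cos θ)
   = arcsin(0.63771·0.99991 + 0.77028·0.01312·-0.20962) = 39.45972°
λ₂ = λ₁ + atan2(sin θ sin δ cos φ₁, cos δ − sin φ₁ sin φ₂) = 28.90426°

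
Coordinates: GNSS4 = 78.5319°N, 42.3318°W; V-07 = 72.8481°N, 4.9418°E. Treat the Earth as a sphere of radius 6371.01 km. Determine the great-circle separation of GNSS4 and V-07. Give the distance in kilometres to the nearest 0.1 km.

1391.8 km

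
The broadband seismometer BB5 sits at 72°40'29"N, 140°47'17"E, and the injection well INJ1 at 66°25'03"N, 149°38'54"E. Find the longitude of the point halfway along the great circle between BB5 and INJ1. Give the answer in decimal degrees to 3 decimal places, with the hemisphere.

BB5: φ = +72.67472°, λ = +140.78806°
INJ1: φ = +66.41750°, λ = +149.64833°
Bx = cos φ₂ cos Δλ = 0.395295,  By = cos φ₂ sin Δλ = 0.061621
φₘ = atan2(sin φ₁ + sin φ₂, √((cos φ₁ + Bx)² + By²)) = 69.60097°
λₘ = λ₁ + atan2(By, cos φ₁ + Bx) = 145.86871°

145.869°E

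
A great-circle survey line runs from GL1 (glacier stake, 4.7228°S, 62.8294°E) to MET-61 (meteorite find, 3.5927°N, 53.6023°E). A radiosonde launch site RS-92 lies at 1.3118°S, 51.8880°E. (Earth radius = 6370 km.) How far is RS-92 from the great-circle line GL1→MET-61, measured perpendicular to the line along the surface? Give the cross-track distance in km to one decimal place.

δ₁₃ = central angle GL1→RS-92 = 0.199747 rad  (haversine)
θ₁₃ = bearing GL1→RS-92 = 286.997°,  θ₁₂ = bearing GL1→MET-61 = 311.894°
dₓₜ = R·arcsin(sin δ₁₃ · sin(θ₁₃ − θ₁₂)) = 6370·arcsin(0.19842·sin(-24.898°)) = -532.742 km
|dₓₜ| = 532.742 km

532.7 km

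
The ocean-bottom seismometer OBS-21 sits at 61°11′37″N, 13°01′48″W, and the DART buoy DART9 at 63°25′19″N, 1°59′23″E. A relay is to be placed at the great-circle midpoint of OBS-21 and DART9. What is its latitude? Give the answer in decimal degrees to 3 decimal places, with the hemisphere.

62.510°N

OBS-21: φ = +61.19361°, λ = -13.03000°
DART9: φ = +63.42194°, λ = +1.98972°
Bx = cos φ₂ cos Δλ = 0.432131,  By = cos φ₂ sin Δλ = 0.115949
φₘ = atan2(sin φ₁ + sin φ₂, √((cos φ₁ + Bx)² + By²)) = 62.51010°
λₘ = λ₁ + atan2(By, cos φ₁ + Bx) = -5.80003°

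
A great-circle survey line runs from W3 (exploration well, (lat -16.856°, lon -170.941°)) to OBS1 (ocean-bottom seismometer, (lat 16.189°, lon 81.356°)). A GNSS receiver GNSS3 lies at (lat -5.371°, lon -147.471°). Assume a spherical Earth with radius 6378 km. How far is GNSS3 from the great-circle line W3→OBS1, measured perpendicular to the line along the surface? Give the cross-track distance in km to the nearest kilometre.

δ₁₃ = central angle W3→GNSS3 = 0.448387 rad  (haversine)
θ₁₃ = bearing W3→GNSS3 = 66.159°,  θ₁₂ = bearing W3→OBS1 = 281.260°
dₓₜ = R·arcsin(sin δ₁₃ · sin(θ₁₃ − θ₁₂)) = 6378·arcsin(0.43351·sin(-215.102°)) = 1606.863 km
|dₓₜ| = 1606.863 km

1607 km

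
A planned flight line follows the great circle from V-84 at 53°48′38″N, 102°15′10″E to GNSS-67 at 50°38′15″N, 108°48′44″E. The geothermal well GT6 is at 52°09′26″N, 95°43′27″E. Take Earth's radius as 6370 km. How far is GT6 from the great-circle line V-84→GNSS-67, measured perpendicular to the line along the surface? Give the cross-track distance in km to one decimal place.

392.0 km

V-84: φ = +53.81056°, λ = +102.25278°
GNSS-67: φ = +50.63750°, λ = +108.81222°
GT6: φ = +52.15722°, λ = +95.72417°
δ₁₃ = central angle V-84→GT6 = 0.074386 rad  (haversine)
θ₁₃ = bearing V-84→GT6 = 249.817°,  θ₁₂ = bearing V-84→GNSS-67 = 125.669°
dₓₜ = R·arcsin(sin δ₁₃ · sin(θ₁₃ − θ₁₂)) = 6370·arcsin(0.07432·sin(124.148°)) = 392.033 km
|dₓₜ| = 392.033 km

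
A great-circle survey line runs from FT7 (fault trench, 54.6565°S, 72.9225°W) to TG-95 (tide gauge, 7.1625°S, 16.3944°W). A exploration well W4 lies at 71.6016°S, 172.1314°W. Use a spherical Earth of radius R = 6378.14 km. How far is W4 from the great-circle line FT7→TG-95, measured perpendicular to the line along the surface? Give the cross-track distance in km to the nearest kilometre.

δ₁₃ = central angle FT7→W4 = 0.730584 rad  (haversine)
θ₁₃ = bearing FT7→W4 = 207.832°,  θ₁₂ = bearing FT7→TG-95 = 65.669°
dₓₜ = R·arcsin(sin δ₁₃ · sin(θ₁₃ − θ₁₂)) = 6378.14·arcsin(0.66730·sin(142.164°)) = 2689.785 km
|dₓₜ| = 2689.785 km

2690 km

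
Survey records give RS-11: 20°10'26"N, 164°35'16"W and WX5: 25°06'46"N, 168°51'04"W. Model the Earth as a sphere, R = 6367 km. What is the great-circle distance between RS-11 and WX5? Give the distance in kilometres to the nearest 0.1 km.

701.6 km

RS-11: φ = +20.17389°, λ = -164.58778°
WX5: φ = +25.11278°, λ = -168.85111°
Δφ = 4.9389°,  Δλ = -4.2633°
a = sin²(Δφ/2) + cos φ₁ cos φ₂ sin²(Δλ/2) = 0.003032
c = 2·arcsin(√a) = 0.110189 rad = 6.3134°
d = R·c = 6367 × 0.110189 = 701.6 km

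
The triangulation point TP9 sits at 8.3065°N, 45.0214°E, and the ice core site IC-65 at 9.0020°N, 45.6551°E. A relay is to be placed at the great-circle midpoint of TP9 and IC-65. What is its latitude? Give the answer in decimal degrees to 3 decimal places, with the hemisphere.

Bx = cos φ₂ cos Δλ = 0.987622,  By = cos φ₂ sin Δλ = 0.010924
φₘ = atan2(sin φ₁ + sin φ₂, √((cos φ₁ + Bx)² + By²)) = 8.65438°
λₘ = λ₁ + atan2(By, cos φ₁ + Bx) = 45.33796°

8.654°N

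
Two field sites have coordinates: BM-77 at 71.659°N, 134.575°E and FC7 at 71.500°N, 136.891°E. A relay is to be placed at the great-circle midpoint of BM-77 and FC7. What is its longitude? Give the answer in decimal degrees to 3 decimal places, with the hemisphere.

Bx = cos φ₂ cos Δλ = 0.317045,  By = cos φ₂ sin Δλ = 0.012823
φₘ = atan2(sin φ₁ + sin φ₂, √((cos φ₁ + Bx)² + By²)) = 71.58301°
λₘ = λ₁ + atan2(By, cos φ₁ + Bx) = 135.73783°

135.738°E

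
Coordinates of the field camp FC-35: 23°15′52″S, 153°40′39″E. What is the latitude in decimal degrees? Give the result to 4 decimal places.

23.2644°S

23° + 15′/60 + 52″/3600 = 23 + 0.25000 + 0.01444 = 23.2644°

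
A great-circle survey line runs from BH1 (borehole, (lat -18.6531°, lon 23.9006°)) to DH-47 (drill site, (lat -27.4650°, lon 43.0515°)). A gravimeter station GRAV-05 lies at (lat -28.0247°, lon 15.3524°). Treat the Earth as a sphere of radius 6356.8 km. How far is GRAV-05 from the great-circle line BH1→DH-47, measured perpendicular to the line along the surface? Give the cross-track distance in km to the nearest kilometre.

δ₁₃ = central angle BH1→GRAV-05 = 0.213186 rad  (haversine)
θ₁₃ = bearing BH1→GRAV-05 = 218.329°,  θ₁₂ = bearing BH1→DH-47 = 120.124°
dₓₜ = R·arcsin(sin δ₁₃ · sin(θ₁₃ − θ₁₂)) = 6356.8·arcsin(0.21157·sin(98.205°)) = 1341.098 km
|dₓₜ| = 1341.098 km

1341 km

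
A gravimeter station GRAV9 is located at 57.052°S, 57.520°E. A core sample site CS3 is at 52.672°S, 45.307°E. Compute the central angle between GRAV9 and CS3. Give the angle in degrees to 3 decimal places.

8.264°

Δφ = 4.3800°,  Δλ = -12.2130°
a = sin²(Δφ/2) + cos φ₁ cos φ₂ sin²(Δλ/2) = 0.005192
c = 2·arcsin(√a) = 0.144239 rad = 8.2643°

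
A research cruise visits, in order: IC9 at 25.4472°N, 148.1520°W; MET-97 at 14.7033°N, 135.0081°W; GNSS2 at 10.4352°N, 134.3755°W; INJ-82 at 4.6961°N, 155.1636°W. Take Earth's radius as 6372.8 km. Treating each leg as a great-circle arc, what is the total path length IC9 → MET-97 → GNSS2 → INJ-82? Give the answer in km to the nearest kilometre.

IC9→MET-97: c = 0.285260 rad, d = 1817.90 km
MET-97→GNSS2: c = 0.075267 rad, d = 479.66 km
GNSS2→INJ-82: c = 0.373164 rad, d = 2378.10 km
Total = 1817.90 + 479.66 + 2378.10 = 4675.66 km

4676 km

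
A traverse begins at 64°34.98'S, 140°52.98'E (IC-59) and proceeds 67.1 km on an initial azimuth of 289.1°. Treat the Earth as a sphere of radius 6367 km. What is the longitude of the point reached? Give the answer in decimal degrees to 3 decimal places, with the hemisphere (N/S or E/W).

139.563°E

IC-59: φ = -64.58300°, λ = +140.88300°
δ = d/R = 67.1/6367 = 0.010539 rad
φ₂ = arcsin(sin φ₁ cos δ + cos φ₁ sin δ cos θ)
   = arcsin(-0.90321·0.99994 + 0.42920·0.01054·0.32722) = -64.37949°
λ₂ = λ₁ + atan2(sin θ sin δ cos φ₁, cos δ − sin φ₁ sin φ₂) = 139.56336°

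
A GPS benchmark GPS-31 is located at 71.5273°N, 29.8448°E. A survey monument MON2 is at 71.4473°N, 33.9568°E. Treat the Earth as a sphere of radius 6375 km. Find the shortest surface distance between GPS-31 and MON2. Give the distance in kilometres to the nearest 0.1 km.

145.5 km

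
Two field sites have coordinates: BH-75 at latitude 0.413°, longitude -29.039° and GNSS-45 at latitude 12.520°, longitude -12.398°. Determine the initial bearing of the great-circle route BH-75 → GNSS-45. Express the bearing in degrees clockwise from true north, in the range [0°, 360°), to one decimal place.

Δλ = 16.6410°
y = sin Δλ · cos φ₂ = 0.279564
x = cos φ₁ sin φ₂ − sin φ₁ cos φ₂ cos Δλ = 0.210033
θ = atan2(y, x) = 53.0830° → 53.0830° (mod 360°)

53.1°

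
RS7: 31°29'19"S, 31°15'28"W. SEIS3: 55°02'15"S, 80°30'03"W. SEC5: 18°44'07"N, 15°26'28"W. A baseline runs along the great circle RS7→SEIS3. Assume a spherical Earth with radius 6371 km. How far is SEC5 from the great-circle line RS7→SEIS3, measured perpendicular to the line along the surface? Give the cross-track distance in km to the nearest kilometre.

1902 km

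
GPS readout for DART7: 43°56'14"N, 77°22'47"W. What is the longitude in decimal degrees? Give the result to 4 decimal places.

77.3797°W

77° + 22′/60 + 47″/3600 = 77 + 0.36667 + 0.01306 = 77.3797°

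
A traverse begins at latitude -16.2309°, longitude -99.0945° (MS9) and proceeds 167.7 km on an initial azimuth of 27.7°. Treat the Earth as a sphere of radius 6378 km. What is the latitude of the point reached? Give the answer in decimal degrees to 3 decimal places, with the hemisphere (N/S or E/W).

δ = d/R = 167.7/6378 = 0.026294 rad
φ₂ = arcsin(sin φ₁ cos δ + cos φ₁ sin δ cos θ)
   = arcsin(-0.27951·0.99965 + 0.96014·0.02629·0.88539) = -14.89584°
λ₂ = λ₁ + atan2(sin θ sin δ cos φ₁, cos δ − sin φ₁ sin φ₂) = -98.36992°

14.896°S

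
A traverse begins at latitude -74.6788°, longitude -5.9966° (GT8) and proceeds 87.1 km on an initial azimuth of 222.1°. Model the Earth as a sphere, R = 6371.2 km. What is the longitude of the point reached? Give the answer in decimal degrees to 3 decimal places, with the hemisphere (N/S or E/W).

8.060°W

δ = d/R = 87.1/6371.2 = 0.013671 rad
φ₂ = arcsin(sin φ₁ cos δ + cos φ₁ sin δ cos θ)
   = arcsin(-0.96446·0.99991 + 0.26423·0.01367·-0.74198) = -75.25085°
λ₂ = λ₁ + atan2(sin θ sin δ cos φ₁, cos δ − sin φ₁ sin φ₂) = -8.05967°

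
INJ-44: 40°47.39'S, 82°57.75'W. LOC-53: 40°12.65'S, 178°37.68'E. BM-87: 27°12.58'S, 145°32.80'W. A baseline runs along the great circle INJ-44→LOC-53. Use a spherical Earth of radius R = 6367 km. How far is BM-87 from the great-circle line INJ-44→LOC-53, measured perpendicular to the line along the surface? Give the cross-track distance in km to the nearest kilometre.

2675 km

INJ-44: φ = -40.78983°, λ = -82.96250°
LOC-53: φ = -40.21083°, λ = +178.62800°
BM-87: φ = -27.20967°, λ = -145.54667°
δ₁₃ = central angle INJ-44→BM-87 = 0.916319 rad  (haversine)
θ₁₃ = bearing INJ-44→BM-87 = 264.309°,  θ₁₂ = bearing INJ-44→LOC-53 = 233.366°
dₓₜ = R·arcsin(sin δ₁₃ · sin(θ₁₃ − θ₁₂)) = 6367·arcsin(0.79337·sin(30.943°)) = 2675.387 km
|dₓₜ| = 2675.387 km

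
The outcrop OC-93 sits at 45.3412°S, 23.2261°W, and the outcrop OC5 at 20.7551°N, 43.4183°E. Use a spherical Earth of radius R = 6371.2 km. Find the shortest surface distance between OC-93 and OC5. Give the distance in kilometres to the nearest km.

Δφ = 66.0963°,  Δλ = 66.6444°
a = sin²(Δφ/2) + cos φ₁ cos φ₂ sin²(Δλ/2) = 0.495751
c = 2·arcsin(√a) = 1.562299 rad = 89.5131°
d = R·c = 6371.2 × 1.562299 = 9953.7 km

9954 km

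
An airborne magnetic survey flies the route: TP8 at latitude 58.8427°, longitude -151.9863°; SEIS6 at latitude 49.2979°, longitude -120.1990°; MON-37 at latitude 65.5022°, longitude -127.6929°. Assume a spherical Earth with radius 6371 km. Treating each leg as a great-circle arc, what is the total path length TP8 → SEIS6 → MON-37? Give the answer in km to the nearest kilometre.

TP8→SEIS6: c = 0.360986 rad, d = 2299.84 km
SEIS6→MON-37: c = 0.290980 rad, d = 1853.84 km
Total = 2299.84 + 1853.84 = 4153.68 km

4154 km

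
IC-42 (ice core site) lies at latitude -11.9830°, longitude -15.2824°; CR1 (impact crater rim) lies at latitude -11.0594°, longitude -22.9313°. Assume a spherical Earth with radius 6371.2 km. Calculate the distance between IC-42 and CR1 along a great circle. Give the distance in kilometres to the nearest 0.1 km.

839.7 km

Δφ = 0.9236°,  Δλ = -7.6489°
a = sin²(Δφ/2) + cos φ₁ cos φ₂ sin²(Δλ/2) = 0.004336
c = 2·arcsin(√a) = 0.131793 rad = 7.5512°
d = R·c = 6371.2 × 0.131793 = 839.7 km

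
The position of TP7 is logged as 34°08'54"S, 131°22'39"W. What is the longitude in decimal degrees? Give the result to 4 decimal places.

131° + 22′/60 + 39″/3600 = 131 + 0.36667 + 0.01083 = 131.3775°

131.3775°W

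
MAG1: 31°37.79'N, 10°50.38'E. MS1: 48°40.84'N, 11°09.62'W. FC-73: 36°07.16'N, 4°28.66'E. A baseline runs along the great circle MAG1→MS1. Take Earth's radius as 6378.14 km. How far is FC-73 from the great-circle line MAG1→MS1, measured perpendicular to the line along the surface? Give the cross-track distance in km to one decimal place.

134.4 km

MAG1: φ = +31.62983°, λ = +10.83967°
MS1: φ = +48.68067°, λ = -11.16033°
FC-73: φ = +36.11933°, λ = +4.47767°
δ₁₃ = central angle MAG1→FC-73 = 0.120937 rad  (haversine)
θ₁₃ = bearing MAG1→FC-73 = 312.102°,  θ₁₂ = bearing MAG1→MS1 = 322.163°
dₓₜ = R·arcsin(sin δ₁₃ · sin(θ₁₃ − θ₁₂)) = 6378.14·arcsin(0.12064·sin(-10.061°)) = -134.428 km
|dₓₜ| = 134.428 km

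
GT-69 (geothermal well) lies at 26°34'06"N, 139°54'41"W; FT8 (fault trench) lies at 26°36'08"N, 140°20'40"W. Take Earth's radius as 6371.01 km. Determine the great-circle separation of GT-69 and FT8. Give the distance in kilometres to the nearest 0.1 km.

43.2 km

GT-69: φ = +26.56833°, λ = -139.91139°
FT8: φ = +26.60222°, λ = -140.34444°
Δφ = 0.0339°,  Δλ = -0.4331°
a = sin²(Δφ/2) + cos φ₁ cos φ₂ sin²(Δλ/2) = 0.000012
c = 2·arcsin(√a) = 0.006785 rad = 0.3887°
d = R·c = 6371.01 × 0.006785 = 43.2 km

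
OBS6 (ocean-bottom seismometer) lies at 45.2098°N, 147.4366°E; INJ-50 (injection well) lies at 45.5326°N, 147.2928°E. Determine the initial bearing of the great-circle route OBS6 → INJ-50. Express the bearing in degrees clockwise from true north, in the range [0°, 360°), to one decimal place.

342.7°

Δλ = -0.1438°
y = sin Δλ · cos φ₂ = -0.001758
x = cos φ₁ sin φ₂ − sin φ₁ cos φ₂ cos Δλ = 0.005635
θ = atan2(y, x) = -17.3265° → 342.6735° (mod 360°)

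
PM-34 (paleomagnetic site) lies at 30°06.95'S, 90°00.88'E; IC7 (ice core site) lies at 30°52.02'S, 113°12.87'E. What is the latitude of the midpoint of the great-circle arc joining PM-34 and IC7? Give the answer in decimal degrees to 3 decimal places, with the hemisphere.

PM-34: φ = -30.11583°, λ = +90.01467°
IC7: φ = -30.86700°, λ = +113.21450°
Bx = cos φ₂ cos Δλ = 0.788950,  By = cos φ₂ sin Δλ = 0.338142
φₘ = atan2(sin φ₁ + sin φ₂, √((cos φ₁ + Bx)² + By²)) = -31.01094°
λₘ = λ₁ + atan2(By, cos φ₁ + Bx) = 101.56919°

31.011°S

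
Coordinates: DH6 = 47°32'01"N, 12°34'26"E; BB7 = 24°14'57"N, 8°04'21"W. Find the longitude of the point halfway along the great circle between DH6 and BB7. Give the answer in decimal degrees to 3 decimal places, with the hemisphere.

DH6: φ = +47.53361°, λ = +12.57389°
BB7: φ = +24.24917°, λ = -8.07250°
Bx = cos φ₂ cos Δλ = 0.853209,  By = cos φ₂ sin Δλ = -0.321489
φₘ = atan2(sin φ₁ + sin φ₂, √((cos φ₁ + Bx)² + By²)) = 36.32652°
λₘ = λ₁ + atan2(By, cos φ₁ + Bx) = 0.69502°

0.695°E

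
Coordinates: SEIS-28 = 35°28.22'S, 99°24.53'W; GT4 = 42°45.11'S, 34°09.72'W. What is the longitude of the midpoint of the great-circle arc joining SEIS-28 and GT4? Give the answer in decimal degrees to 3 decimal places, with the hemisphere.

68.682°W

SEIS-28: φ = -35.47033°, λ = -99.40883°
GT4: φ = -42.75183°, λ = -34.16200°
Bx = cos φ₂ cos Δλ = 0.307459,  By = cos φ₂ sin Δλ = 0.666833
φₘ = atan2(sin φ₁ + sin φ₂, √((cos φ₁ + Bx)² + By²)) = -43.97252°
λₘ = λ₁ + atan2(By, cos φ₁ + Bx) = -68.68194°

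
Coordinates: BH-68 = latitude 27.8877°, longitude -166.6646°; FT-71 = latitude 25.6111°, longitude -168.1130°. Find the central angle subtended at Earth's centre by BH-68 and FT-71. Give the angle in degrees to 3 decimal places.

Δφ = -2.2766°,  Δλ = -1.4484°
a = sin²(Δφ/2) + cos φ₁ cos φ₂ sin²(Δλ/2) = 0.000522
c = 2·arcsin(√a) = 0.045698 rad = 2.6183°

2.618°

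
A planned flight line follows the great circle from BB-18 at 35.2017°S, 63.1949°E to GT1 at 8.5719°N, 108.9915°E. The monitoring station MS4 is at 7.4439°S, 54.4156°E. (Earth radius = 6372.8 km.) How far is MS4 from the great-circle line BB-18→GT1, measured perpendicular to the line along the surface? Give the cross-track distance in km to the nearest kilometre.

δ₁₃ = central angle BB-18→MS4 = 0.504469 rad  (haversine)
θ₁₃ = bearing BB-18→MS4 = 341.753°,  θ₁₂ = bearing BB-18→GT1 = 53.779°
dₓₜ = R·arcsin(sin δ₁₃ · sin(θ₁₃ − θ₁₂)) = 6372.8·arcsin(0.48334·sin(287.974°)) = -3044.399 km
|dₓₜ| = 3044.399 km

3044 km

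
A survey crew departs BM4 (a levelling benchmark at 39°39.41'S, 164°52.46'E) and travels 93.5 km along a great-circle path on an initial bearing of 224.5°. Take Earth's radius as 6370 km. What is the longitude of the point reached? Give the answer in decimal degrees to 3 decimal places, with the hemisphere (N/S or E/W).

BM4: φ = -39.65683°, λ = +164.87433°
δ = d/R = 93.5/6370 = 0.014678 rad
φ₂ = arcsin(sin φ₁ cos δ + cos φ₁ sin δ cos θ)
   = arcsin(-0.63819·0.99989 + 0.76988·0.01468·-0.71325) = -40.25413°
λ₂ = λ₁ + atan2(sin θ sin δ cos φ₁, cos δ − sin φ₁ sin φ₂) = 164.10197°

164.102°E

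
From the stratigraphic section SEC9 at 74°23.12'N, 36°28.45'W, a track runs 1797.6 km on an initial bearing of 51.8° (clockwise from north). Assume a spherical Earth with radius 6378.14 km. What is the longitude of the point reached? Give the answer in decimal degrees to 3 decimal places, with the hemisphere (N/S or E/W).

30.498°E

SEC9: φ = +74.38533°, λ = -36.47417°
δ = d/R = 1797.6/6378.14 = 0.281838 rad
φ₂ = arcsin(sin φ₁ cos δ + cos φ₁ sin δ cos θ)
   = arcsin(0.96309·0.96055 + 0.26917·0.27812·0.61841) = 76.26165°
λ₂ = λ₁ + atan2(sin θ sin δ cos φ₁, cos δ − sin φ₁ sin φ₂) = 30.49762°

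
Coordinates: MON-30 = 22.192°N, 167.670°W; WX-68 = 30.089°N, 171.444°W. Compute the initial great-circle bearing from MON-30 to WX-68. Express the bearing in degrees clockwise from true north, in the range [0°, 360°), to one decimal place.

337.6°

Δλ = -3.7740°
y = sin Δλ · cos φ₂ = -0.056952
x = cos φ₁ sin φ₂ − sin φ₁ cos φ₂ cos Δλ = 0.138101
θ = atan2(y, x) = -22.4107° → 337.5893° (mod 360°)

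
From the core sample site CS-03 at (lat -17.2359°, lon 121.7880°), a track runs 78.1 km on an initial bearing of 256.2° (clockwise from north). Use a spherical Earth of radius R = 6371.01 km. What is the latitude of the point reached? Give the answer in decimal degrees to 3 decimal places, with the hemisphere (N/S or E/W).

δ = d/R = 78.1/6371.01 = 0.012259 rad
φ₂ = arcsin(sin φ₁ cos δ + cos φ₁ sin δ cos θ)
   = arcsin(-0.29631·0.99992 + 0.95509·0.01226·-0.23853) = -17.40217°
λ₂ = λ₁ + atan2(sin θ sin δ cos φ₁, cos δ − sin φ₁ sin φ₂) = 121.07319°

17.402°S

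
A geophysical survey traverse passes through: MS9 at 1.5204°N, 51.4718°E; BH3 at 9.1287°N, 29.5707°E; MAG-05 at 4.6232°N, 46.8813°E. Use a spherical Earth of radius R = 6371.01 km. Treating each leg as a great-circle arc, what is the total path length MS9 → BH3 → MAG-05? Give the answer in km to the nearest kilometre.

MS9→BH3: c = 0.402806 rad, d = 2566.28 km
BH3→MAG-05: c = 0.309996 rad, d = 1974.99 km
Total = 2566.28 + 1974.99 = 4541.27 km

4541 km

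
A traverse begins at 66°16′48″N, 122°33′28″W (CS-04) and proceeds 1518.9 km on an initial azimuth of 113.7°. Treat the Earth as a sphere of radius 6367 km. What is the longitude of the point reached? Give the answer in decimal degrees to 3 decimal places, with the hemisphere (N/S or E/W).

98.196°W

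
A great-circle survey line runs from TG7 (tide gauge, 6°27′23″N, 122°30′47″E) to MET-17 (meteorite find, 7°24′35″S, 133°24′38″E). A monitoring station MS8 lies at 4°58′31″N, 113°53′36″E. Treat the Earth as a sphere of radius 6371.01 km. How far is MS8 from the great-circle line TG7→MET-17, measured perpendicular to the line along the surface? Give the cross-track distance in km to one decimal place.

846.3 km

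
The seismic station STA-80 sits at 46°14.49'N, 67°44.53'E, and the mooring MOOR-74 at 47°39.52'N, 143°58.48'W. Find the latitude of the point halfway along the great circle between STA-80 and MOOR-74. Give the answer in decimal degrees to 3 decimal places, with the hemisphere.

STA-80: φ = +46.24150°, λ = +67.74217°
MOOR-74: φ = +47.65867°, λ = -143.97467°
Bx = cos φ₂ cos Δλ = -0.572956,  By = cos φ₂ sin Δλ = 0.354098
φₘ = atan2(sin φ₁ + sin φ₂, √((cos φ₁ + Bx)² + By²)) = 75.66526°
λₘ = λ₁ + atan2(By, cos φ₁ + Bx) = 139.21533°

75.665°N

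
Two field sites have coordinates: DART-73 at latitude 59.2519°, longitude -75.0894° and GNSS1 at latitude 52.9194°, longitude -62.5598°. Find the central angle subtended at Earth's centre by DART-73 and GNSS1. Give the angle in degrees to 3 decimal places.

9.405°

Δφ = -6.3325°,  Δλ = 12.5296°
a = sin²(Δφ/2) + cos φ₁ cos φ₂ sin²(Δλ/2) = 0.006721
c = 2·arcsin(√a) = 0.164154 rad = 9.4053°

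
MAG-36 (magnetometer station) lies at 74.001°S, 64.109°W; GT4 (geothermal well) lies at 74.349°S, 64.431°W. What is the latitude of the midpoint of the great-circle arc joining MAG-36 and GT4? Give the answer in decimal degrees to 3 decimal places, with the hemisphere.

74.175°S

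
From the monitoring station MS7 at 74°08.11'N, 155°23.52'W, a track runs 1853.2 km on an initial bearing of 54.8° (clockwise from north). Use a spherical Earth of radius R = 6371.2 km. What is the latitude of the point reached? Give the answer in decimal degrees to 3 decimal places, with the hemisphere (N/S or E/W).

75.171°N

MS7: φ = +74.13517°, λ = -155.39200°
δ = d/R = 1853.2/6371.2 = 0.290871 rad
φ₂ = arcsin(sin φ₁ cos δ + cos φ₁ sin δ cos θ)
   = arcsin(0.96191·0.95799 + 0.27337·0.28679·0.57643) = 75.17127°
λ₂ = λ₁ + atan2(sin θ sin δ cos φ₁, cos δ − sin φ₁ sin φ₂) = -89.09167°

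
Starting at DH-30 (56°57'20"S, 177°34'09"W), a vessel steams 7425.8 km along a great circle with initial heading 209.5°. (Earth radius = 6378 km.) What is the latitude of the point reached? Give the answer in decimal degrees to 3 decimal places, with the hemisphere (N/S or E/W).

50.118°S

DH-30: φ = -56.95556°, λ = -177.56917°
δ = d/R = 7425.8/6378 = 1.164283 rad
φ₂ = arcsin(sin φ₁ cos δ + cos φ₁ sin δ cos θ)
   = arcsin(-0.83825·0.39541 + 0.54529·0.91851·-0.87036) = -50.11823°
λ₂ = λ₁ + atan2(sin θ sin δ cos φ₁, cos δ − sin φ₁ sin φ₂) = 47.29110°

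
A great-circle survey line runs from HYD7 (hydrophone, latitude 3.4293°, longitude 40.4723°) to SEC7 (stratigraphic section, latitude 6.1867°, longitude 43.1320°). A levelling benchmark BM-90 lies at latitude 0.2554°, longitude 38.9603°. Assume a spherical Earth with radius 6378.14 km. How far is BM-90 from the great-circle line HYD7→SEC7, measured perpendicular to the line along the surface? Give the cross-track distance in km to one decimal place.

122.6 km

δ₁₃ = central angle HYD7→BM-90 = 0.061352 rad  (haversine)
θ₁₃ = bearing HYD7→BM-90 = 205.489°,  θ₁₂ = bearing HYD7→SEC7 = 43.762°
dₓₜ = R·arcsin(sin δ₁₃ · sin(θ₁₃ − θ₁₂)) = 6378.14·arcsin(0.06131·sin(161.727°)) = 122.624 km
|dₓₜ| = 122.624 km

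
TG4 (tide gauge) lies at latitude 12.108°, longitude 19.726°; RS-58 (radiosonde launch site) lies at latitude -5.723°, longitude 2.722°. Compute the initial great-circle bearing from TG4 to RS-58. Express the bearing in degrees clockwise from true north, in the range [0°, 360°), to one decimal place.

224.4°

Δλ = -17.0040°
y = sin Δλ · cos φ₂ = -0.290981
x = cos φ₁ sin φ₂ − sin φ₁ cos φ₂ cos Δλ = -0.297087
θ = atan2(y, x) = -135.5949° → 224.4051° (mod 360°)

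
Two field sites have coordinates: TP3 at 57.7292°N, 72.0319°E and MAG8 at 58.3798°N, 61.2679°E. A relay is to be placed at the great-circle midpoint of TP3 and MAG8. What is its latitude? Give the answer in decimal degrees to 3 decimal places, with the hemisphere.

Bx = cos φ₂ cos Δλ = 0.515061,  By = cos φ₂ sin Δλ = -0.097918
φₘ = atan2(sin φ₁ + sin φ₂, √((cos φ₁ + Bx)² + By²)) = 58.16804°
λₘ = λ₁ + atan2(By, cos φ₁ + Bx) = 66.69905°

58.168°N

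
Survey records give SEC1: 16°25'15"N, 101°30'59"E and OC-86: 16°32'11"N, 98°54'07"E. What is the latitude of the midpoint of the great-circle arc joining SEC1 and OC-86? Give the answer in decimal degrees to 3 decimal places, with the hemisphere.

SEC1: φ = +16.42083°, λ = +101.51639°
OC-86: φ = +16.53639°, λ = +98.90194°
Bx = cos φ₂ cos Δλ = 0.957641,  By = cos φ₂ sin Δλ = -0.043728
φₘ = atan2(sin φ₁ + sin φ₂, √((cos φ₁ + Bx)² + By²)) = 16.48267°
λₘ = λ₁ + atan2(By, cos φ₁ + Bx) = 100.20956°

16.483°N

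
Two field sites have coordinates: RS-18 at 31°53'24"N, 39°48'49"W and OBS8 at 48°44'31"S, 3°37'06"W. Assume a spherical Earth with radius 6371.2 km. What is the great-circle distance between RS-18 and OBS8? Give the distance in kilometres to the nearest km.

RS-18: φ = +31.89000°, λ = -39.81361°
OBS8: φ = -48.74194°, λ = -3.61833°
Δφ = -80.6319°,  Δλ = 36.1953°
a = sin²(Δφ/2) + cos φ₁ cos φ₂ sin²(Δλ/2) = 0.472641
c = 2·arcsin(√a) = 1.516052 rad = 86.8634°
d = R·c = 6371.2 × 1.516052 = 9659.1 km

9659 km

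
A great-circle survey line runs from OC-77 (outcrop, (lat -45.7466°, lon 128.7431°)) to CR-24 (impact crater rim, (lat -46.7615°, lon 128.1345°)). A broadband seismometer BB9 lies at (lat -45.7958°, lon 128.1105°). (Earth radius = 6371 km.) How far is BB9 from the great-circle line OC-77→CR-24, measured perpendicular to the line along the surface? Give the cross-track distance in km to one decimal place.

δ₁₃ = central angle OC-77→BB9 = 0.007749 rad  (haversine)
θ₁₃ = bearing OC-77→BB9 = 263.411°,  θ₁₂ = bearing OC-77→CR-24 = 202.302°
dₓₜ = R·arcsin(sin δ₁₃ · sin(θ₁₃ − θ₁₂)) = 6371·arcsin(0.00775·sin(61.109°)) = 43.225 km
|dₓₜ| = 43.225 km

43.2 km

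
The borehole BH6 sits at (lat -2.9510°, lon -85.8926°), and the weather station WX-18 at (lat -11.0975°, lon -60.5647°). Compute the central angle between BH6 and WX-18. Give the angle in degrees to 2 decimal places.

26.40°

Δφ = -8.1465°,  Δλ = 25.3279°
a = sin²(Δφ/2) + cos φ₁ cos φ₂ sin²(Δλ/2) = 0.052147
c = 2·arcsin(√a) = 0.460780 rad = 26.4008°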